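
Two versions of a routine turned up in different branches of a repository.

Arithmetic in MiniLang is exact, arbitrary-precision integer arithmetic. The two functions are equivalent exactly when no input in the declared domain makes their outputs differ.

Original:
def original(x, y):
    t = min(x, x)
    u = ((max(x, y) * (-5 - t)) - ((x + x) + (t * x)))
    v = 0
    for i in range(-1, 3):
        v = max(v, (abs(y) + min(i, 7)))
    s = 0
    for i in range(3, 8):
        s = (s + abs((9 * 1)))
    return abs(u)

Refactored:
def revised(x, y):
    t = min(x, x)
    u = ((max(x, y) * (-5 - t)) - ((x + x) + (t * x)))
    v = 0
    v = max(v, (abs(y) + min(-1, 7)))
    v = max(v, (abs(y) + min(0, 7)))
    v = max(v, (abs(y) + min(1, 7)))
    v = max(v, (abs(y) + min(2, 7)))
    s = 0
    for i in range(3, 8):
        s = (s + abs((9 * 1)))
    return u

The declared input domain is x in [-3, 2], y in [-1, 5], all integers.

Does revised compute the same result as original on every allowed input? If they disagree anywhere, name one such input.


The rewrite breaks on x=-3, y=-1, where the results are 1 and -1.
original: t becomes -3; next u becomes -1; next v becomes 0; next at i=-1:; next v becomes 0; next at i=0:; next v becomes 1; next at i=1:; next v becomes 2; next at i=2:; next v becomes 3; next s becomes 0; next at i=3:; next s becomes 9; next at i=4:; next s becomes 18; next at i=5:; next s becomes 27; next at i=6:; next s becomes 36; next at i=7:; next s becomes 45; next final value 1
revised: t becomes -3; next u becomes -1; next v becomes 0; next v becomes 0; next v becomes 1; next v becomes 2; next v becomes 3; next s becomes 0; next at i=3:; next s becomes 9; next at i=4:; next s becomes 18; next at i=5:; next s becomes 27; next at i=6:; next s becomes 36; next at i=7:; next s becomes 45; next final value -1
verdict: not equivalent; witness: x=-3, y=-1


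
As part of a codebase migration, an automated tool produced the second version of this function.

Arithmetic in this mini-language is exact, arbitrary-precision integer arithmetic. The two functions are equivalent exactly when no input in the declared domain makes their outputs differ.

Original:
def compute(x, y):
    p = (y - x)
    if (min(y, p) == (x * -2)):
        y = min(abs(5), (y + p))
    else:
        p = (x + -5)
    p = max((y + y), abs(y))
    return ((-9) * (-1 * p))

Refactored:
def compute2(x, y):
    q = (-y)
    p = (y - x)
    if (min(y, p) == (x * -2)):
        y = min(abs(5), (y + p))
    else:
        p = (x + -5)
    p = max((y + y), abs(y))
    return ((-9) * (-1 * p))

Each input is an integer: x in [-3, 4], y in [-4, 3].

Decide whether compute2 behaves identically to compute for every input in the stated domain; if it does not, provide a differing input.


This is a faithful refactor — statement counts differ; and local variable names differ, but the computed results match everywhere.
As a probe, take x=-3, y=-3: compute runs p := 0 | (min(y, p) == (x * -2)): false | p := -8 | p := 3 | result 27; compute2 runs q := 3 | p := 0 | (min(y, p) == (x * -2)): false | p := -8 | p := 3 | result 27; both end at 27.
An exhaustive pass over the 64 declared inputs shows identical outputs.
verdict: equivalent


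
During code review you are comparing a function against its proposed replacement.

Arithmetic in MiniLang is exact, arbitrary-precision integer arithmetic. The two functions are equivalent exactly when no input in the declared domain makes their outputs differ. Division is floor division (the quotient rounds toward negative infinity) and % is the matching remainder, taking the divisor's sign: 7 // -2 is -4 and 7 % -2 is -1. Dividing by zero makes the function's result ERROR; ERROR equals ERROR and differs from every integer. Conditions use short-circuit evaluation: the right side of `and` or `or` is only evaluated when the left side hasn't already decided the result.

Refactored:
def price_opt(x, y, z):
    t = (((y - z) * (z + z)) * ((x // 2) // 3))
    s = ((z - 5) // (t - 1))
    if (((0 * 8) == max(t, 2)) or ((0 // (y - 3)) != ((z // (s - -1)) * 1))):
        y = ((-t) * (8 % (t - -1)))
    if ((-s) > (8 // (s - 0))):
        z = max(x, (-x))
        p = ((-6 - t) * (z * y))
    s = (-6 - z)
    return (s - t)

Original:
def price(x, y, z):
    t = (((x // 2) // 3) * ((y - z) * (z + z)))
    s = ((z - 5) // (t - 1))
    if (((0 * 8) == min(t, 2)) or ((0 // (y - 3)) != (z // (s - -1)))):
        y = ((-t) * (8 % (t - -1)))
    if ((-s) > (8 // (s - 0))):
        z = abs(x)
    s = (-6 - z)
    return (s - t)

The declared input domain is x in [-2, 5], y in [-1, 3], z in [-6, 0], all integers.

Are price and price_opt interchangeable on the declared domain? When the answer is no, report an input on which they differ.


The rewrite breaks on x=-2, y=3, z=0, where the results are -6 and ERROR.
price: t becomes 0; next s becomes 5; next (((0 * 8) == min(t, 2)) or ((0 // (y - 3)) != (z // (s - -1)))) evaluates to true; next y becomes 0; next ((-s) > (8 // (s - 0))) evaluates to false; next s becomes -6; next final value -6
price_opt: t becomes 0; next s becomes 5; next hits division by zero so the output is ERROR
verdict: not equivalent; witness: x=-2, y=3, z=0


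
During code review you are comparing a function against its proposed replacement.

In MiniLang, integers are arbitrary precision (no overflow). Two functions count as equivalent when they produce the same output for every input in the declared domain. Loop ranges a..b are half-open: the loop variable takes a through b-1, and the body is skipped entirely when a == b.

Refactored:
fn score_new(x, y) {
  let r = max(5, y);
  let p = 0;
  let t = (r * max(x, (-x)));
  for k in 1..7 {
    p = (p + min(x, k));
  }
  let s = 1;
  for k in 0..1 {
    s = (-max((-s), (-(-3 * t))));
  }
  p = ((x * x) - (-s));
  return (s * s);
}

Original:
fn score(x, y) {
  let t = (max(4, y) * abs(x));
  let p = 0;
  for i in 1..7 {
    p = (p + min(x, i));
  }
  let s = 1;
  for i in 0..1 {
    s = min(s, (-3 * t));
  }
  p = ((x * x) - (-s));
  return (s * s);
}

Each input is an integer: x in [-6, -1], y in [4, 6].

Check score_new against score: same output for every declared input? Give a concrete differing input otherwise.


Consider the input x=-6, y=4.
score: t := 24 | p := 0 | iter i=1: | p := -6 | iter i=2: | p := -12 | iter i=3: | p := -18 | iter i=4: | p := -24 | iter i=5: | p := -30 | iter i=6: | p := -36 | s := 1 | iter i=0: | s := -72 | p := -36 | result 5184
score_new: r := 5 | p := 0 | t := 30 | iter k=1: | p := -6 | iter k=2: | p := -12 | iter k=3: | p := -18 | iter k=4: | p := -24 | iter k=5: | p := -30 | iter k=6: | p := -36 | s := 1 | iter k=0: | s := -90 | p := -54 | result 8100
5184 against 8100: the behavior changed.
verdict: not equivalent; witness: x=-6, y=4


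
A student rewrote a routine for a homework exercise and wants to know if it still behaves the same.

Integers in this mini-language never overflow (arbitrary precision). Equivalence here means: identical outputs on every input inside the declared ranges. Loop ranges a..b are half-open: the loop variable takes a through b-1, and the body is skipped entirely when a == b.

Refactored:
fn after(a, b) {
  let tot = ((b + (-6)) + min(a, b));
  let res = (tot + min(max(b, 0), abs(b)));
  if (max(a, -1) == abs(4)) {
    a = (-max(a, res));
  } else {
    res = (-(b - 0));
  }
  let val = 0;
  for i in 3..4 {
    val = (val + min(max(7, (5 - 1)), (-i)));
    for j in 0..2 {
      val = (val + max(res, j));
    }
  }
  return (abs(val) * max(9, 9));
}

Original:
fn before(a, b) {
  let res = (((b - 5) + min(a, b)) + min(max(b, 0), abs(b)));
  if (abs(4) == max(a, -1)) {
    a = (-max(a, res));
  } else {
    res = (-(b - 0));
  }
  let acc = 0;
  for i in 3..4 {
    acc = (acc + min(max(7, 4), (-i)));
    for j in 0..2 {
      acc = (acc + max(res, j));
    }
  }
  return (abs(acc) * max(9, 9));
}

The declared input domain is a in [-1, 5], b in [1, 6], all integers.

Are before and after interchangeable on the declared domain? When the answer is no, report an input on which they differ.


Evaluate both at a=4, b=2.
before: res := 1 | (abs(4) == max(a, -1)): true | a := -4 | acc := 0 | iter i=3: | acc := -3 | iter j=0: | acc := -2 | iter j=1: | acc := -1 | result 9
after: tot := -2 | res := 0 | (max(a, -1) == abs(4)): true | a := -4 | val := 0 | iter i=3: | val := -3 | iter j=0: | val := -3 | iter j=1: | val := -2 | result 18
9 vs 18 — the two versions disagree here.
verdict: not equivalent; witness: a=4, b=2


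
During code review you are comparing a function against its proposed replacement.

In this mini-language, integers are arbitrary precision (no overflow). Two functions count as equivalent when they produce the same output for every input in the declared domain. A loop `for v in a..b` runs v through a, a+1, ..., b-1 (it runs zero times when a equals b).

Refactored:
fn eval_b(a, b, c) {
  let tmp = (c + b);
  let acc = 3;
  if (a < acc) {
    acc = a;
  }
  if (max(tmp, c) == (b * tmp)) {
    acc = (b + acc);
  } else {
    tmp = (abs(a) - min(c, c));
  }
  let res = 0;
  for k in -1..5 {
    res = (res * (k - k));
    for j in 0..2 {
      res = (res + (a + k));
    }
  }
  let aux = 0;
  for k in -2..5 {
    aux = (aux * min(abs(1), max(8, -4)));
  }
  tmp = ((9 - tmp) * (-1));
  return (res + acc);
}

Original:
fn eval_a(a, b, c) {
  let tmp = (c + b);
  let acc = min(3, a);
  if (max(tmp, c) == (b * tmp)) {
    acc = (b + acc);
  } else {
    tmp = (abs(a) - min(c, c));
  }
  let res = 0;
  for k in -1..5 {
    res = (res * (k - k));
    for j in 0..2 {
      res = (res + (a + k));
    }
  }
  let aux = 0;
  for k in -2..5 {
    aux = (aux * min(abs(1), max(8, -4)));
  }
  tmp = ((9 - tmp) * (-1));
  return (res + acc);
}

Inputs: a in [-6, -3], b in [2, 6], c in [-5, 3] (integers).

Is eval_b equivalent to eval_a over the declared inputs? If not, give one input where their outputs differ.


This is a faithful refactor — branching structure differs; also statement counts differ; also comparison usage differs; also min/max/abs usage differs, but the computed results match everywhere.
One worked example (a=-4, b=6, c=1) — eval_a: tmp = 7; acc = -4; (max(tmp, c) == (b * tmp)) -> false; tmp = 3; res = 0; [k=-1]; res = 0; [j=0]; res = -5; [j=1]; res = -10; [k=0]; res = 0; [j=0]; res = -4; [j=1]; res = -8; [k=1]; res = 0; [j=0]; res = -3; [j=1]; res = -6; [k=2]; res = 0; [j=0]; res = -2; [j=1]; res = -4; [k=3]; res = 0; [j=0]; res = -1; [j=1]; res = -2; [k=4]; res = 0; [j=0]; res = 0; [j=1]; res = 0; aux = 0; [k=-2]; aux = 0; [k=-1]; aux = 0; [k=0]; aux = 0; [k=1]; aux = 0; [k=2]; aux = 0; [k=3]; aux = 0; [k=4]; aux = 0; tmp = -6; return -4; eval_b: tmp = 7; acc = 3; (a < acc) -> true; acc = -4; (max(tmp, c) == (b * tmp)) -> false; tmp = 3; res = 0; [k=-1]; res = 0; [j=0]; res = -5; [j=1]; res = -10; [k=0]; res = 0; [j=0]; res = -4; [j=1]; res = -8; [k=1]; res = 0; [j=0]; res = -3; [j=1]; res = -6; [k=2]; res = 0; [j=0]; res = -2; [j=1]; res = -4; [k=3]; res = 0; [j=0]; res = -1; [j=1]; res = -2; [k=4]; res = 0; [j=0]; res = 0; [j=1]; res = 0; aux = 0; [k=-2]; aux = 0; [k=-1]; aux = 0; [k=0]; aux = 0; [k=1]; aux = 0; [k=2]; aux = 0; [k=3]; aux = 0; [k=4]; aux = 0; tmp = -6; return -4; agreement on -4.
Every one of the 180 inputs gives matching results.
verdict: equivalent


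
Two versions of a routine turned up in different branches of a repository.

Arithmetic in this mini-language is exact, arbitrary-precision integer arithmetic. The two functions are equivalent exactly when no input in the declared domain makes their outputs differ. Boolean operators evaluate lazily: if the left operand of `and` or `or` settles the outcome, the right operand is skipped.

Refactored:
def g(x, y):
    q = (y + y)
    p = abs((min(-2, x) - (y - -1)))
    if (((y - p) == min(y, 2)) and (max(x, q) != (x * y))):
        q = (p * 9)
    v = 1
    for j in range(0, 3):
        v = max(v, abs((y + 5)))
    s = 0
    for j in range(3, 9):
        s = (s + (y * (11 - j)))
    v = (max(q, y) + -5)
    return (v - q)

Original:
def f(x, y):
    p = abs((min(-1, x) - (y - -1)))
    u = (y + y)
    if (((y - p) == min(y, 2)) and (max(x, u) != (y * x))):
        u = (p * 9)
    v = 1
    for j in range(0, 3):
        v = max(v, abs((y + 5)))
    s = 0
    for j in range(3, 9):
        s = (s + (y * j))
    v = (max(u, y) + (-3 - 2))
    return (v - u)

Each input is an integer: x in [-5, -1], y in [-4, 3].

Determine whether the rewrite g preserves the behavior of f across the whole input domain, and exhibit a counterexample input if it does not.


Input x=-1, y=-3: -2 from f versus -5 from g.
verdict: not equivalent; witness: x=-1, y=-3


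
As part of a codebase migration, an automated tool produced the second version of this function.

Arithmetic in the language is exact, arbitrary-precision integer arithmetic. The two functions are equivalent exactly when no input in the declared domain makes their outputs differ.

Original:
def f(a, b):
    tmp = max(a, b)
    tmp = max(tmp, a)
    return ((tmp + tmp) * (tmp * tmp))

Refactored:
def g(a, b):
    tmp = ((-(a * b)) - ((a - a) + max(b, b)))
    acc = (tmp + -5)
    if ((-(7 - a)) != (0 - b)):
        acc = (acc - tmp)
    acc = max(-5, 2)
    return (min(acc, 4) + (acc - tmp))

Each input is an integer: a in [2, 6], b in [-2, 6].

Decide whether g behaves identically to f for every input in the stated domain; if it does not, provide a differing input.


Try a=2, b=-2.
f: tmp := 2 | tmp := 2 | result 16
g: tmp := 6 | acc := 1 | ((-(7 - a)) != (0 - b)): true | acc := -5 | acc := 2 | result -2
16 != -2, so the rewrite changes behavior.
verdict: not equivalent; witness: a=2, b=-2


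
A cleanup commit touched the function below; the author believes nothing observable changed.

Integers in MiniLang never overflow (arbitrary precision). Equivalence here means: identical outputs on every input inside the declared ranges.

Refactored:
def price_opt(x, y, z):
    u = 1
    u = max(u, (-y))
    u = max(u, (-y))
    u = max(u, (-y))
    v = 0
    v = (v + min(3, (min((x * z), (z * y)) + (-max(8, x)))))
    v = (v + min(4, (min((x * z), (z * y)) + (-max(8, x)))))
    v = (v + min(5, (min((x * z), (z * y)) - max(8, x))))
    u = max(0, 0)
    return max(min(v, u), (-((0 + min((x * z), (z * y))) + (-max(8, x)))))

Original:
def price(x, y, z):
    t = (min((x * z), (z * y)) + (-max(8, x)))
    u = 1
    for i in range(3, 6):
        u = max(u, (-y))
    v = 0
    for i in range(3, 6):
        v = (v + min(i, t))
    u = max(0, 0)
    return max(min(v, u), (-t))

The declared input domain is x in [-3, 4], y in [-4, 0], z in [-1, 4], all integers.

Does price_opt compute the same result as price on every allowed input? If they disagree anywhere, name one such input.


This is a faithful refactor — arithmetic usage differs, plus local variable names differ, plus min/max/abs usage differs, plus loop structure differs, plus statement counts differ, plus constant usage differs, but the computed results match everywhere.
As a probe, take x=2, y=-2, z=1: price runs t := -10 | u := 1 | iter i=3: | u := 2 | iter i=4: | u := 2 | iter i=5: | u := 2 | v := 0 | iter i=3: | v := -10 | iter i=4: | v := -20 | iter i=5: | v := -30 | u := 0 | result 10; price_opt runs u := 1 | u := 2 | u := 2 | u := 2 | v := 0 | v := -10 | v := -20 | v := -30 | u := 0 | result 10; both end at 10.
Across all 240 domain points the two functions coincide.
verdict: equivalent


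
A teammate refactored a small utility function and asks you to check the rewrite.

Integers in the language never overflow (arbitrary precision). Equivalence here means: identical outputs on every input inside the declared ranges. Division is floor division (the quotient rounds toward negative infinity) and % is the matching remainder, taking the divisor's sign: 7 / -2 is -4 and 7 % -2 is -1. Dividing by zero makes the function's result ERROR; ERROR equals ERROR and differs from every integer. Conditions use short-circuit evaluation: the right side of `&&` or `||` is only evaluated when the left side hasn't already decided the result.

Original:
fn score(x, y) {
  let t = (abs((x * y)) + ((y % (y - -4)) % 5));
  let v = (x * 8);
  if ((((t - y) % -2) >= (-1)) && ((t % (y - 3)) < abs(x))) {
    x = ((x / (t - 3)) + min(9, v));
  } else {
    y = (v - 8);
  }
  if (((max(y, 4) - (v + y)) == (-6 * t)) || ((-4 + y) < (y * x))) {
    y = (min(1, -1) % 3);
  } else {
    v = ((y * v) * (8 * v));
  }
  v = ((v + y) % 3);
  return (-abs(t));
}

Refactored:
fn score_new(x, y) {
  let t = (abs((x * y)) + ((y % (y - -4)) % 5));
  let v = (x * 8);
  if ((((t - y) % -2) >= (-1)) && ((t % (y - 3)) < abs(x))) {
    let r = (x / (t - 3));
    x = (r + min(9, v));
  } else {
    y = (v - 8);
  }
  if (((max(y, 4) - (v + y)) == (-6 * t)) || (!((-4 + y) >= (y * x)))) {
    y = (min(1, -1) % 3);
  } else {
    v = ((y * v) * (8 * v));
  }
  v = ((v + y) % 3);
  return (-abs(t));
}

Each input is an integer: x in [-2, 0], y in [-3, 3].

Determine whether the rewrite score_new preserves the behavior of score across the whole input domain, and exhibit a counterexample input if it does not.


Equivalent — the differences include comparison usage differs, boolean connective usage differs, statement counts differ, local variable names differ, yet no declared input distinguishes the two.
Tracing x=0, y=1: score: t = 1; v = 0; ((((t - y) % -2) >= (-1)) && ((t % (y - 3)) < abs(x))) -> true; x = 0; (((max(y, 4) - (v + y)) == (-6 * t)) || ((-4 + y) < (y * x))) -> true; y = 2; v = 2; return -1 | score_new: t = 1; v = 0; ((((t - y) % -2) >= (-1)) && ((t % (y - 3)) < abs(x))) -> true; r = 0; x = 0; (((max(y, 4) - (v + y)) == (-6 * t)) || (!((-4 + y) >= (y * x)))) -> true; y = 2; v = 2; return -1 — matching result -1.
Checked all 21 inputs in the declared domain: the outputs agree on every one.
verdict: equivalent


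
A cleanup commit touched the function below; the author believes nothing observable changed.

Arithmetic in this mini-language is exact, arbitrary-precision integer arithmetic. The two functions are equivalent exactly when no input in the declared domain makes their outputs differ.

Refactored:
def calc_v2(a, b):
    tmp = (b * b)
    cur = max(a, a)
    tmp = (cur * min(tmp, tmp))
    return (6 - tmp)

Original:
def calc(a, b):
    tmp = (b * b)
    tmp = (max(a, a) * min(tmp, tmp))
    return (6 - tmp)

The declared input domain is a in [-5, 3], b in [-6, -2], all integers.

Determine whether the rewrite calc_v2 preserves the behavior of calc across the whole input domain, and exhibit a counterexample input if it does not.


Side by side, the visible changes include: local variable names differ, and statement counts differ.
Spot check at a=-2, b=-6 — calc: tmp = 36; tmp = -72; return 78. calc_v2: tmp = 36; cur = -2; tmp = -72; return 78. Both give 78.
An exhaustive pass over the 45 declared inputs shows identical outputs.
verdict: equivalent


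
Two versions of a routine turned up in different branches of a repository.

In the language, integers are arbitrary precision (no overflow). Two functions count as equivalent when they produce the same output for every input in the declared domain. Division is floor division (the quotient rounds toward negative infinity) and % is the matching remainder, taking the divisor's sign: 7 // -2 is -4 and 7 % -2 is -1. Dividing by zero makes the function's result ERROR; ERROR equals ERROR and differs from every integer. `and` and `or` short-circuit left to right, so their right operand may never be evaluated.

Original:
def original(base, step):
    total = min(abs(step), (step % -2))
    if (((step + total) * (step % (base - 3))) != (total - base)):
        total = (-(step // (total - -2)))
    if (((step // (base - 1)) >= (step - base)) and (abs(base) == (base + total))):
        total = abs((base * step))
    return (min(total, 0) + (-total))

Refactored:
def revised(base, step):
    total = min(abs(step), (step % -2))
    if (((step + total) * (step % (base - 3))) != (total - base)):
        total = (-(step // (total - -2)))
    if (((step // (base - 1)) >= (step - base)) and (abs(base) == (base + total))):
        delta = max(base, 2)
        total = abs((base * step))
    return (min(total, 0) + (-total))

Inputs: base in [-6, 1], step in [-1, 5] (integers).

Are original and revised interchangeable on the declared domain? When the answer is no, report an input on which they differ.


Side by side, the visible changes include: statement counts differ; also min/max/abs usage differs; also local variable names differ; also constant usage differs.
One worked example (base=-1, step=1) — original: total := -1 | (((step + total) * (step % (base - 3))) != (total - base)): false | (((step // (base - 1)) >= (step - base)) and (abs(base) == (base + total))): false | result 0; revised: total := -1 | (((step + total) * (step % (base - 3))) != (total - base)): false | (((step // (base - 1)) >= (step - base)) and (abs(base) == (base + total))): false | result 0; agreement on 0.
Every one of the 56 inputs gives matching results.
verdict: equivalent


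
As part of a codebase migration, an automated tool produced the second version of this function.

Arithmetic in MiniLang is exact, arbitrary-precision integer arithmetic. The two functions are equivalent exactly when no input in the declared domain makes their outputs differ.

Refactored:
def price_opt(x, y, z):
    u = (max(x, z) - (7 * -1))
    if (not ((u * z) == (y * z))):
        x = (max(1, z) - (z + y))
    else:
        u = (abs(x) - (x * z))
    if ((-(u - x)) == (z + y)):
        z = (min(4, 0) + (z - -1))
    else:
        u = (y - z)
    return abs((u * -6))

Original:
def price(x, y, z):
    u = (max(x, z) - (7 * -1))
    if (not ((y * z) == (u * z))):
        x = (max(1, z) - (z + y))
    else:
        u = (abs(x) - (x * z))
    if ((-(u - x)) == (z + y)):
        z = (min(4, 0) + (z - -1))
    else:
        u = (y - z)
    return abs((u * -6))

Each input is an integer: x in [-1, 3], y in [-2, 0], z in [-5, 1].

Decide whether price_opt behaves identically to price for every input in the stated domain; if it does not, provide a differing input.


Behavior is preserved: although same computation, different form, the outputs never diverge.
As a probe, take x=1, y=-2, z=0: price runs u := 8 | (not ((y * z) == (u * z))): false | u := 1 | ((-(u - x)) == (z + y)): false | u := -2 | result 12; price_opt runs u := 8 | (not ((u * z) == (y * z))): false | u := 1 | ((-(u - x)) == (z + y)): false | u := -2 | result 12; both end at 12.
An exhaustive pass over the 105 declared inputs shows identical outputs.
verdict: equivalent


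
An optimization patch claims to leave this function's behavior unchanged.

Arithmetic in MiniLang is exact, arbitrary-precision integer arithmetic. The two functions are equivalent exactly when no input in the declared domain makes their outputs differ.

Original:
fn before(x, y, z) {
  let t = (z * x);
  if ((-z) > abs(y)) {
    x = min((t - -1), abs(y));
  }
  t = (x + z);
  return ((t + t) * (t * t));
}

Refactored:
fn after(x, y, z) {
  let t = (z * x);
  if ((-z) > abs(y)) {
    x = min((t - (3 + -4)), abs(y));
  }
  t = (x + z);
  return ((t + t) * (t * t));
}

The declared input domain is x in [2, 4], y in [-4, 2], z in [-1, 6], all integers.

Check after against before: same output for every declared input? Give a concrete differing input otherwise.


Equivalent — the differences include arithmetic usage differs, and constant usage differs, yet no declared input distinguishes the two.
One worked example (x=4, y=-1, z=2) — before: t=8, then ((-z) > abs(y)) is false, then t=6, then returns 432; after: t=8, then ((-z) > abs(y)) is false, then t=6, then returns 432; agreement on 432.
Sweeping the whole domain (168 inputs) finds no disagreement.
verdict: equivalent


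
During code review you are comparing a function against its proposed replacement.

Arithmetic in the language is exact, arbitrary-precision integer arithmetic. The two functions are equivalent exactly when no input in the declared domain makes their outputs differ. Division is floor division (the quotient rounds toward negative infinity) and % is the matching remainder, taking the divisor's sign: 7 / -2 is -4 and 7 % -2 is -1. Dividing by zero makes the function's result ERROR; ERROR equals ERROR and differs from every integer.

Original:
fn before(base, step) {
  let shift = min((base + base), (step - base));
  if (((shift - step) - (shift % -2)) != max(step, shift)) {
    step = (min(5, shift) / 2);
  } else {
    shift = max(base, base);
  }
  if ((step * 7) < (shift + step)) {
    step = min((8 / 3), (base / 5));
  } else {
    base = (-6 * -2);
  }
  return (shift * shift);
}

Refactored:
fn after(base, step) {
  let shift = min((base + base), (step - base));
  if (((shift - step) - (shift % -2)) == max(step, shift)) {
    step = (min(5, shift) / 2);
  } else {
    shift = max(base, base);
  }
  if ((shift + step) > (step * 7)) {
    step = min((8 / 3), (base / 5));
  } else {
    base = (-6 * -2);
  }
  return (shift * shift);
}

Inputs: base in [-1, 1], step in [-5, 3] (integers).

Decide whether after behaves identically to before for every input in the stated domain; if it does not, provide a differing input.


Take base=-1, step=-5.
before: shift := -4 | (((shift - step) - (shift % -2)) != max(step, shift)): true | step := -2 | ((step * 7) < (shift + step)): true | step := -1 | result 16
after: shift := -4 | (((shift - step) - (shift % -2)) == max(step, shift)): false | shift := -1 | ((shift + step) > (step * 7)): true | step := -1 | result 1
16 against 1: the behavior changed.
verdict: not equivalent; witness: base=-1, step=-5


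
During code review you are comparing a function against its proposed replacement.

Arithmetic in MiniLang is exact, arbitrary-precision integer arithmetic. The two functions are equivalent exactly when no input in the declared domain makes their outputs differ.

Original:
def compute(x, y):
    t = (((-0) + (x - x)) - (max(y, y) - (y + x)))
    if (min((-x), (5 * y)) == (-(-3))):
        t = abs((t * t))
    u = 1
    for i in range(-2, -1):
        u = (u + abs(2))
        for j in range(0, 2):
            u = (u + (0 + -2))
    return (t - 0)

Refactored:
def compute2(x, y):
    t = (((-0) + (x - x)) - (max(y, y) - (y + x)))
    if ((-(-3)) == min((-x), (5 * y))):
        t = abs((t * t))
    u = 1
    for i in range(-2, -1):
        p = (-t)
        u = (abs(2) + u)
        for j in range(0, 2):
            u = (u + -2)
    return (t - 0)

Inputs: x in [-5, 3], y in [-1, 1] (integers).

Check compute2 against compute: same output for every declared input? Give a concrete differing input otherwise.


Equivalent — the differences include constant usage differs, and arithmetic usage differs, and statement counts differ, and local variable names differ, yet no declared input distinguishes the two.
Spot check at x=1, y=0 — compute: t := 1 | (min((-x), (5 * y)) == (-(-3))): false | u := 1 | iter i=-2: | u := 3 | iter j=0: | u := 1 | iter j=1: | u := -1 | result 1. compute2: t := 1 | ((-(-3)) == min((-x), (5 * y))): false | u := 1 | iter i=-2: | p := -1 | u := 3 | iter j=0: | u := 1 | iter j=1: | u := -1 | result 1. Both give 1.
Sweeping the whole domain (27 inputs) finds no disagreement.
verdict: equivalent


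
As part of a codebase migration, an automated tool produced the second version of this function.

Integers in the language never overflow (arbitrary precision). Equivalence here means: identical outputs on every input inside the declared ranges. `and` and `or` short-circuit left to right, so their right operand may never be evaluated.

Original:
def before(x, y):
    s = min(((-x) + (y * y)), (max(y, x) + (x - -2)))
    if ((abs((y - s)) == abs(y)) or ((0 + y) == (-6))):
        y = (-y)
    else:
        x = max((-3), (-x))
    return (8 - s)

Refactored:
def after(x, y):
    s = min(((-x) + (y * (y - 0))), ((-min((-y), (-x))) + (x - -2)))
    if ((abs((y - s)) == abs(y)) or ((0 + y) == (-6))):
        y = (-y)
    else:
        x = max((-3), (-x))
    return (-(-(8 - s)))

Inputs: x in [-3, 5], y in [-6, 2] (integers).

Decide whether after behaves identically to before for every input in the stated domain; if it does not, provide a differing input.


The two are interchangeable: arithmetic usage differs, and min/max/abs usage differs, and constant usage differs, and every declared input agrees.
Spot check at x=2, y=-4 — before: s=6, then ((abs((y - s)) == abs(y)) or ((0 + y) == (-6))) is false, then x=-2, then returns 2. after: s=6, then ((abs((y - s)) == abs(y)) or ((0 + y) == (-6))) is false, then x=-2, then returns 2. Both give 2.
Sweeping the whole domain (81 inputs) finds no disagreement.
verdict: equivalent


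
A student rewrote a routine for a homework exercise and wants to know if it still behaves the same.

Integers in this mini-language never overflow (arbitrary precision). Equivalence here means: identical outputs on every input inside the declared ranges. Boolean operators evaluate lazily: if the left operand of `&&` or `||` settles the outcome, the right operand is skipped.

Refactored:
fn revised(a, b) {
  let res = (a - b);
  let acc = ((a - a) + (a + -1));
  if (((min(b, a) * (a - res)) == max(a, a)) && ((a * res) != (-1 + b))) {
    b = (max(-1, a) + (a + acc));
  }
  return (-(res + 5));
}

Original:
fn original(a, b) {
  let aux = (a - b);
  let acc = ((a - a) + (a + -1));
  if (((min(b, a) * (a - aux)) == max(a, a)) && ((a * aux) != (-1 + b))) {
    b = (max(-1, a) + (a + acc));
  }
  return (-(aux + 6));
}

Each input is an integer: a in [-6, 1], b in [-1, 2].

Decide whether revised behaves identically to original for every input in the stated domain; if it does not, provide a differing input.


Consider the input a=-6, b=-1.
original: aux := -5 | acc := -7 | (((min(b, a) * (a - aux)) == max(a, a)) && ((a * aux) != (-1 + b))): false | result -1
revised: res := -5 | acc := -7 | (((min(b, a) * (a - res)) == max(a, a)) && ((a * res) != (-1 + b))): false | result 0
-1 and 0 differ, so these are not the same function on this domain.
verdict: not equivalent; witness: a=-6, b=-1


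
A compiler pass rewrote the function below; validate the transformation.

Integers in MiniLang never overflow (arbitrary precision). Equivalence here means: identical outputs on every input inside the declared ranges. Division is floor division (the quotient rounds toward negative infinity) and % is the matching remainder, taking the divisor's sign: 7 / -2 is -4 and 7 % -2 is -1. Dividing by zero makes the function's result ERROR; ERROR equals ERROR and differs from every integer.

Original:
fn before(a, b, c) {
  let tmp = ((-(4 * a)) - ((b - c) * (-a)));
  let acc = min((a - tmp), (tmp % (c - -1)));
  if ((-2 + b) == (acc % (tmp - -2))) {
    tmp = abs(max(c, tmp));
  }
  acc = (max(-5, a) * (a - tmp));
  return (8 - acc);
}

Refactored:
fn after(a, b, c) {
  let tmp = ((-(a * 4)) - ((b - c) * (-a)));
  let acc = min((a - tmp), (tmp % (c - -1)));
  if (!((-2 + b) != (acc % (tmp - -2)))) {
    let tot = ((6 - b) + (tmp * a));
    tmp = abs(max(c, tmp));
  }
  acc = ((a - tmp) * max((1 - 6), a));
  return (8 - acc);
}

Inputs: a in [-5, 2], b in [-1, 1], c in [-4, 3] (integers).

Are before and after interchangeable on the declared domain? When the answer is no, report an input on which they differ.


The two versions differ — the changes include constant usage differs, statement counts differ, boolean connective usage differs, comparison usage differs, arithmetic usage differs, local variable names differ.
As a probe, take a=1, b=1, c=0: before runs tmp=-3, then acc=0, then ((-2 + b) == (acc % (tmp - -2))) is false, then acc=4, then returns 4; after runs tmp=-3, then acc=0, then (!((-2 + b) != (acc % (tmp - -2)))) is false, then acc=4, then returns 4; both end at 4.
Every one of the 192 inputs gives matching results.
verdict: equivalent


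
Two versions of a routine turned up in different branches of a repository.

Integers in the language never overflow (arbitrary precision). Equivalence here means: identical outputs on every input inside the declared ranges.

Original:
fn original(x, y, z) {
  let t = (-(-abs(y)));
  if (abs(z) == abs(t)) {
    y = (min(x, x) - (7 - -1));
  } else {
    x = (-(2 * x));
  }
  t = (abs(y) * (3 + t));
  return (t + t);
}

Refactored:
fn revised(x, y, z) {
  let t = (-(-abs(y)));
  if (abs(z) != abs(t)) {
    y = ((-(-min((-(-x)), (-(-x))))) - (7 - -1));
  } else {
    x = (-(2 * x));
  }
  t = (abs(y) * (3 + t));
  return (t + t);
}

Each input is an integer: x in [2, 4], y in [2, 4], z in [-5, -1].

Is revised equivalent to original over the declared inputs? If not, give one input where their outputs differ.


At x=2, y=2, z=-5: original gives 20, revised gives 60.
verdict: not equivalent; witness: x=2, y=2, z=-5


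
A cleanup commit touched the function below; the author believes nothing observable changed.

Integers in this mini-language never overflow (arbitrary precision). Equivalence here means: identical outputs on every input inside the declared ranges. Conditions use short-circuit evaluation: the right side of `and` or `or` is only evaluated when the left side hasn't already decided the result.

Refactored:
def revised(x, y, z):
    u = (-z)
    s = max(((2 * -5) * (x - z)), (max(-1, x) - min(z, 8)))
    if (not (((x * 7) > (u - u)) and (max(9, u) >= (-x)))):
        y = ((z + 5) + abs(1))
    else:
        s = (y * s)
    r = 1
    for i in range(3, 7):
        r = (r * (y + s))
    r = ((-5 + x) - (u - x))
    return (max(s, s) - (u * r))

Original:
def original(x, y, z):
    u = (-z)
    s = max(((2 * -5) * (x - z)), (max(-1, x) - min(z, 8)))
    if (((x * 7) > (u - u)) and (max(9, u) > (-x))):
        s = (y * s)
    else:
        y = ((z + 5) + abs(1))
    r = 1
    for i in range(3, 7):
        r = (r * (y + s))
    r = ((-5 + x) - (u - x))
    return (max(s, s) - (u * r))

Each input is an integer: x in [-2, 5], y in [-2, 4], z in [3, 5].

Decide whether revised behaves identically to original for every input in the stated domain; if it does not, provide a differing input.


The suspicious edit (`(max(9, u) > (-x))` became `(max(9, u) >= (-x))`) never changes the result for any input inside the declared domain.
Spot check at x=1, y=2, z=4 — original: u = -4; s = 30; (((x * 7) > (u - u)) and (max(9, u) > (-x))) -> true; s = 60; r = 1; [i=3]; r = 62; [i=4]; r = 3844; [i=5]; r = 238328; [i=6]; r = 14776336; r = 1; return 64. revised: u = -4; s = 30; (not (((x * 7) > (u - u)) and (max(9, u) >= (-x)))) -> false; s = 60; r = 1; [i=3]; r = 62; [i=4]; r = 3844; [i=5]; r = 238328; [i=6]; r = 14776336; r = 1; return 64. Both give 64.
An exhaustive pass over the 168 declared inputs shows identical outputs.
verdict: equivalent


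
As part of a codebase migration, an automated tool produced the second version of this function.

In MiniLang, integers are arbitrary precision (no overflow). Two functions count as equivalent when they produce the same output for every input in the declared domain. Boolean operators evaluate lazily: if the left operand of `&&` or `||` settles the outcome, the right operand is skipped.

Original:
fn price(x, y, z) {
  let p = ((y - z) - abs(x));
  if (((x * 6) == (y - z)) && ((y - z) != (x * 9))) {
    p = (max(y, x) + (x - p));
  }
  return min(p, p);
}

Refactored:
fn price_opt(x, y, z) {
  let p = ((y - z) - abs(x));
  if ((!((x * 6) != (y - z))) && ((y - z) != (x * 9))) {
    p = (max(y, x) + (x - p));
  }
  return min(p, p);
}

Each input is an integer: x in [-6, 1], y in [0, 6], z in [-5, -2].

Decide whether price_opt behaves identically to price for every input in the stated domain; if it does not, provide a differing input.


Differences: comparison usage differs, boolean connective usage differs — yet all 224 inputs agree.
verdict: equivalent


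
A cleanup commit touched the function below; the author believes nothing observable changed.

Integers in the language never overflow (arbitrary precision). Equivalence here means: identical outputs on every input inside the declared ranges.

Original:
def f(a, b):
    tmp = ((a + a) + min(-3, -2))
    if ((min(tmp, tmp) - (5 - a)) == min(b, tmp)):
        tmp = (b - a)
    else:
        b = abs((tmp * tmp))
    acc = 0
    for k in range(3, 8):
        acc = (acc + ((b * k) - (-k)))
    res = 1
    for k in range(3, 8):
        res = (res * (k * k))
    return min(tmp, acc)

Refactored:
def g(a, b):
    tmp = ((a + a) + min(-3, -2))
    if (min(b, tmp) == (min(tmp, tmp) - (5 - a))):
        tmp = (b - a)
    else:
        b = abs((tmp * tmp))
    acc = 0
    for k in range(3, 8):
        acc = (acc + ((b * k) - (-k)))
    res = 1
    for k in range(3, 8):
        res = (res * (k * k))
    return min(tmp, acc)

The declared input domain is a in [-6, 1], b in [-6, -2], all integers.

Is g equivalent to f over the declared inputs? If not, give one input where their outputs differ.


The two versions differ — the changes include same computation, different form.
Spot check at a=-1, b=-3 — f: tmp := -5 | ((min(tmp, tmp) - (5 - a)) == min(b, tmp)): false | b := 25 | acc := 0 | iter k=3: | acc := 78 | iter k=4: | acc := 182 | iter k=5: | acc := 312 | iter k=6: | acc := 468 | iter k=7: | acc := 650 | res := 1 | iter k=3: | res := 9 | iter k=4: | res := 144 | iter k=5: | res := 3600 | iter k=6: | res := 129600 | iter k=7: | res := 6350400 | result -5. g: tmp := -5 | (min(b, tmp) == (min(tmp, tmp) - (5 - a))): false | b := 25 | acc := 0 | iter k=3: | acc := 78 | iter k=4: | acc := 182 | iter k=5: | acc := 312 | iter k=6: | acc := 468 | iter k=7: | acc := 650 | res := 1 | iter k=3: | res := 9 | iter k=4: | res := 144 | iter k=5: | res := 3600 | iter k=6: | res := 129600 | iter k=7: | res := 6350400 | result -5. Both give -5.
Checked all 40 inputs in the declared domain: the outputs agree on every one.
verdict: equivalent


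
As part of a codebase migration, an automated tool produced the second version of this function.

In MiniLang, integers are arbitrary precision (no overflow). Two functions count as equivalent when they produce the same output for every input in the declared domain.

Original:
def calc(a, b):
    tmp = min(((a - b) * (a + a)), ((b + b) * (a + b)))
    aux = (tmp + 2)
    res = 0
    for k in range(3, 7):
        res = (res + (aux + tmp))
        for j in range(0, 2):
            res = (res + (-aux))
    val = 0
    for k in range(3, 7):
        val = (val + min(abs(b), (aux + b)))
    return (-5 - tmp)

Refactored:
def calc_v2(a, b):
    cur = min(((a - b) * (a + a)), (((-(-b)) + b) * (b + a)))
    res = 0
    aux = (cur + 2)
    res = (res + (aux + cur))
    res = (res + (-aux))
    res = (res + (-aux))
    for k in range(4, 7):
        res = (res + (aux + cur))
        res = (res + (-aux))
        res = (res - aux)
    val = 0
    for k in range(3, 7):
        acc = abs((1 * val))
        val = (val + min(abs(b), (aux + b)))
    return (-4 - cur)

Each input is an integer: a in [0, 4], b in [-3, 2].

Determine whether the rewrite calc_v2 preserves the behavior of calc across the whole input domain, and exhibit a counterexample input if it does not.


Try a=0, b=-3.
calc: tmp=0, then aux=2, then res=0, then (k=3), then res=2, then (j=0), then res=0, then (j=1), then res=-2, then (k=4), then res=0, then (j=0), then res=-2, then (j=1), then res=-4, then (k=5), then res=-2, then (j=0), then res=-4, then (j=1), then res=-6, then (k=6), then res=-4, then (j=0), then res=-6, then (j=1), then res=-8, then val=0, then (k=3), then val=-1, then (k=4), then val=-2, then (k=5), then val=-3, then (k=6), then val=-4, then returns -5
calc_v2: cur=0, then res=0, then aux=2, then res=2, then res=0, then res=-2, then (k=4), then res=0, then res=-2, then res=-4, then (k=5), then res=-2, then res=-4, then res=-6, then (k=6), then res=-4, then res=-6, then res=-8, then val=0, then (k=3), then acc=0, then val=-1, then (k=4), then acc=1, then val=-2, then (k=5), then acc=2, then val=-3, then (k=6), then acc=3, then val=-4, then returns -4
-5 and -4 differ, so these are not the same function on this domain.
verdict: not equivalent; witness: a=0, b=-3


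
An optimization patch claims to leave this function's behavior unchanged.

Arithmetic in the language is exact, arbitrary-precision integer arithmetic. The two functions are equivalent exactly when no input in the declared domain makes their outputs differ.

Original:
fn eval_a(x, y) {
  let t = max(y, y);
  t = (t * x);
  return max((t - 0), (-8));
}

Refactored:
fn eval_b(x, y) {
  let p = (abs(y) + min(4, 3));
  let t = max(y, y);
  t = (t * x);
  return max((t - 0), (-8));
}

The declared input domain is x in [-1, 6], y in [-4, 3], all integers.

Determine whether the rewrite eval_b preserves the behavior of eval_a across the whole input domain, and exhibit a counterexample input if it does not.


The two are interchangeable: constant usage differs, local variable names differ, arithmetic usage differs, statement counts differ, min/max/abs usage differs, and every declared input agrees.
Tracing x=0, y=-1: eval_a: t := -1 | t := 0 | result 0 | eval_b: p := 4 | t := -1 | t := 0 | result 0 — matching result 0.
Sweeping the whole domain (64 inputs) finds no disagreement.
verdict: equivalent
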